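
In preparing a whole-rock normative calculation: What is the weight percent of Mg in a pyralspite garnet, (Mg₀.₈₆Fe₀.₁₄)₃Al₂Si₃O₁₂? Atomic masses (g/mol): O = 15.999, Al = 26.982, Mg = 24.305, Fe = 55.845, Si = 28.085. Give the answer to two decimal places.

15.06 wt%

Formula mass = 2.58·24.305 + 0.42·55.845 + 2·26.982 + 3·28.085 + 12·15.999 = 416.369 g/mol, of which 62.707 g is Mg.
So Mg makes up 62.707/416.369 = 0.1506 of the mass, i.e. 15.06%.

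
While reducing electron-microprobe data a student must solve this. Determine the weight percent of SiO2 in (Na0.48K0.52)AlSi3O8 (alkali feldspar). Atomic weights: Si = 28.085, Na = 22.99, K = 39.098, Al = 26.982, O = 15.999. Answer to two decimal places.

M((Na0.48K0.52)AlSi3O8) = 270.595 g/mol; M(SiO2) = 60.083 g/mol.
Moles SiO2 per formula unit = 3 Si ÷ 1 = 3.0000.
SiO2 fraction = (3.0000 × 60.083) / 270.595 = 180.249/270.595 = 0.6661.

66.61 wt%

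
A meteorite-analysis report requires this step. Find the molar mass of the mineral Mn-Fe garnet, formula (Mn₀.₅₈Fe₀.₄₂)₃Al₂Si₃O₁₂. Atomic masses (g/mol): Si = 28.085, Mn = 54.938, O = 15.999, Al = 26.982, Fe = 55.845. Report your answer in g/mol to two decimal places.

496.16 g/mol

Mn: 1.74 × 54.938 = 95.5921
Fe: 1.26 × 55.845 = 70.3647
Al: 2 × 26.982 = 53.9640
Si: 3 × 28.085 = 84.2550
O: 12 × 15.999 = 191.9880
Summing the contributions gives the formula mass.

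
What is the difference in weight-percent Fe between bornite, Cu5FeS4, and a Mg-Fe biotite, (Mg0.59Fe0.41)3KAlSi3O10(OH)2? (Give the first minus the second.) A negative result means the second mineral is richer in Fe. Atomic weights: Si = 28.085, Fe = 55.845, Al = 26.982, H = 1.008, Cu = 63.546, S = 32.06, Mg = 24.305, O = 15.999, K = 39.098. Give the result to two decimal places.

-3.93 percentage points

First mineral: 55.845 g Fe in 501.815 g formula = 11.13 wt% Fe.
Second mineral: 68.689 g Fe in 456.048 g formula = 15.06 wt% Fe.
11.13% − 15.06% gives a difference of -3.93 percentage points.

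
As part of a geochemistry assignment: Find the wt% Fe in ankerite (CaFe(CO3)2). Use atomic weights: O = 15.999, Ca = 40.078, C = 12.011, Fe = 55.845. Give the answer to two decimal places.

Molar mass of CaFe(CO3)2: 1×40.078 + 1×55.845 + 2×12.011 + 6×15.999 = 215.939 g/mol.
Mass of Fe per formula unit: 1 × 55.845 = 55.845 g.
Weight fraction Fe = 55.845 / 215.939 = 0.2586.

25.86 mass %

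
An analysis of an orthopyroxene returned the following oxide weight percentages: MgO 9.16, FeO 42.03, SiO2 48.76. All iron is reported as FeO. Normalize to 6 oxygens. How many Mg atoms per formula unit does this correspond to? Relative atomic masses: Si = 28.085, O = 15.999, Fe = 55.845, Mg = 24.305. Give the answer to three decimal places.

9.16 wt% MgO ÷ 40.304 g/mol = 0.22727 mol, giving 0.22727 Mg and 0.22727 O.
42.03 wt% FeO ÷ 71.844 g/mol = 0.58502 mol, giving 0.58502 Fe and 0.58502 O.
48.76 wt% SiO2 ÷ 60.083 g/mol = 0.81154 mol, giving 0.81154 Si and 1.62308 O.
Oxygen sums to 2.43537; scaling by 6/2.43537 = 2.46369 puts the formula on 6 O.
Mg: 0.22727 × 2.46369 = 0.560 atoms per formula unit.

0.560 Mg apfu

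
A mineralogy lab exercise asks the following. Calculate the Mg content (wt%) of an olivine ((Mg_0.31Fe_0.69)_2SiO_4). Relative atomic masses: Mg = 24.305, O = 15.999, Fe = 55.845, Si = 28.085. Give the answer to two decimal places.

8.18 wt%

Molar mass of (Mg_0.31Fe_0.69)_2SiO_4: 0.62*24.305 + 1.38*55.845 + 1*28.085 + 4*15.999 = 184.216 g/mol.
Mass of Mg per formula unit: 0.62 × 24.305 = 15.069 g.
Weight fraction Mg = 15.069 / 184.216 = 0.0818.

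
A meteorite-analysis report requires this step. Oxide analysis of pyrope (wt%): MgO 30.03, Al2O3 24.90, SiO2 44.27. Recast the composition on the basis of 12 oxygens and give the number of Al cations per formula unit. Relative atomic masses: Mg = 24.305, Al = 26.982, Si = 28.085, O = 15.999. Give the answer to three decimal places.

30.03 wt% MgO ÷ 40.304 g/mol = 0.74509 mol, giving 0.74509 Mg and 0.74509 O.
24.90 wt% Al2O3 ÷ 101.961 g/mol = 0.24421 mol, giving 0.48842 Al and 0.73263 O.
44.27 wt% SiO2 ÷ 60.083 g/mol = 0.73681 mol, giving 0.73681 Si and 1.47362 O.
Oxygen sums to 2.95134; scaling by 12/2.95134 = 4.06595 puts the formula on 12 O.
Al: 0.48842 × 4.06595 = 1.986 atoms per formula unit.

1.986 Al apfu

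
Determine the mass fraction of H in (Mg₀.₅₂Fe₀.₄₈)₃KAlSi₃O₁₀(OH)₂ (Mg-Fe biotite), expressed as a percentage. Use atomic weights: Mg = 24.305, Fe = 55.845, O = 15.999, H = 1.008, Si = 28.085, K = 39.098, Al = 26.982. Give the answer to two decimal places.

Formula mass = 1.56*24.305 + 1.44*55.845 + 1*39.098 + 1*26.982 + 3*28.085 + 12*15.999 + 2*1.008 = 462.672 g/mol, of which 2.016 g is H.
So H makes up 2.016/462.672 = 0.0044 of the mass, i.e. 0.44%.

0.44 wt%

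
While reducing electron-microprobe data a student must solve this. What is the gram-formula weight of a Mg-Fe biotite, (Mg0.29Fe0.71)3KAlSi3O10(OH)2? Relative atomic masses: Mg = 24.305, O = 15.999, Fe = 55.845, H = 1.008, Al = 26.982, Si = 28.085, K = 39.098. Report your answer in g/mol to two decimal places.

484.43 g/mol

M = 0.87*24.305 + 2.13*55.845 + 1*39.098 + 1*26.982 + 3*28.085 + 12*15.999 + 2*1.008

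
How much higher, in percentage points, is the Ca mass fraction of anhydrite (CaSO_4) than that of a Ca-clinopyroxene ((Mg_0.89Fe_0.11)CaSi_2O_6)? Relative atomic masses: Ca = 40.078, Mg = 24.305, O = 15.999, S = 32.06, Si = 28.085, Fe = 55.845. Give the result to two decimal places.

First mineral: 40.078 g Ca in 136.134 g formula = 29.44 wt% Ca.
Second mineral: 40.078 g Ca in 220.016 g formula = 18.22 wt% Ca.
29.44% − 18.22% gives a difference of 11.22 percentage points.

11.22 percentage points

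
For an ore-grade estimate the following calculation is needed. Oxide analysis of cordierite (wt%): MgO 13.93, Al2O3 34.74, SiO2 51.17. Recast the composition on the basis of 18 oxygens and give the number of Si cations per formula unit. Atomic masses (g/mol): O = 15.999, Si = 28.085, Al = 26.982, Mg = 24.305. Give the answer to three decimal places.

MgO: 13.93/40.304 = 0.34562 mol → 0.34562 mol Mg, 0.34562 mol O.
Al2O3: 34.74/101.961 = 0.34072 mol → 0.68144 mol Al, 1.02216 mol O.
SiO2: 51.17/60.083 = 0.85166 mol → 0.85166 mol Si, 1.70332 mol O.
Total oxygen = 3.07110 mol. Normalization factor = 18/3.07110 = 5.86109.
Si per 18 O = 0.85166 × 5.86109 = 4.992.

4.992 Si apfu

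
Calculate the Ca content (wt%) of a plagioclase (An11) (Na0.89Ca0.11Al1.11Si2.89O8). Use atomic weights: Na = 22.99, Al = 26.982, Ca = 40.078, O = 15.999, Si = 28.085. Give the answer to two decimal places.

M(Na0.89Ca0.11Al1.11Si2.89O8) = 263.977 g/mol.
Ca contributes 0.11 × 40.078 = 4.409 g per mole.
4.409/263.977 = 0.0167 → 1.67%.

1.67 wt%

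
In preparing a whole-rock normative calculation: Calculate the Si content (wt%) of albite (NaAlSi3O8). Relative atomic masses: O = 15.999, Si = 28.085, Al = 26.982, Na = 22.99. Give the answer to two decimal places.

Molar mass of NaAlSi3O8: 1*22.99 + 1*26.982 + 3*28.085 + 8*15.999 = 262.219 g/mol.
Mass of Si per formula unit: 3 × 28.085 = 84.255 g.
Weight fraction Si = 84.255 / 262.219 = 0.3213.

32.13 wt%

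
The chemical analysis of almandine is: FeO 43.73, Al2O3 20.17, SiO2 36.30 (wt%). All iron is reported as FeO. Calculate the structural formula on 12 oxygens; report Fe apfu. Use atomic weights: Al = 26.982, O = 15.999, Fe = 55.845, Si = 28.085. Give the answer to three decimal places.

FeO: 43.73/71.844 = 0.60868 mol → 0.60868 mol Fe, 0.60868 mol O.
Al2O3: 20.17/101.961 = 0.19782 mol → 0.39564 mol Al, 0.59346 mol O.
SiO2: 36.30/60.083 = 0.60416 mol → 0.60416 mol Si, 1.20832 mol O.
Total oxygen = 2.41046 mol. Normalization factor = 12/2.41046 = 4.97830.
Fe per 12 O = 0.60868 × 4.97830 = 3.030.

3.030 Fe apfu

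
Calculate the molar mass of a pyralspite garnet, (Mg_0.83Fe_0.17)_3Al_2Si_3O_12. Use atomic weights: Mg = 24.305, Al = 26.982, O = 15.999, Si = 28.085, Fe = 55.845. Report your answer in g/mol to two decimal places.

The formula mass is the sum 2.49·24.305 + 0.51·55.845 + 2·26.982 + 3·28.085 + 12·15.999.

419.21 g/mol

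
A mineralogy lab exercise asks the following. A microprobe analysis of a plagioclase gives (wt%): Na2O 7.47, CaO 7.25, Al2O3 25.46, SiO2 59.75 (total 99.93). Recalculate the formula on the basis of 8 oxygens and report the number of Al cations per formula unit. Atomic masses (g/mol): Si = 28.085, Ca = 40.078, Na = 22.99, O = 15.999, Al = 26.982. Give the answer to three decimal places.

1.337 Al apfu

Na2O (M=61.979): mol = 0.12052; Na = 0.24104, O = 0.12052.
CaO (M=56.077): mol = 0.12929; Ca = 0.12929, O = 0.12929.
Al2O3 (M=101.961): mol = 0.24970; Al = 0.49940, O = 0.74910.
SiO2 (M=60.083): mol = 0.99446; Si = 0.99446, O = 1.98892.
ΣO = 2.98783; factor = 8/ΣO = 2.67753.
Al apfu = 0.49940 × 2.67753 = 1.337.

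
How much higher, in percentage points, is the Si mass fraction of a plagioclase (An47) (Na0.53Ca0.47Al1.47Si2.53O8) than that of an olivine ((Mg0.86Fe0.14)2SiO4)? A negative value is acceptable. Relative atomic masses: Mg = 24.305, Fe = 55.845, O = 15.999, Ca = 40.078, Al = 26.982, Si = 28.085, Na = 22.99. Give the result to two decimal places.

First mineral: 71.055 g Si in 269.732 g formula = 26.34 wt% Si.
Second mineral: 28.085 g Si in 149.522 g formula = 18.78 wt% Si.
26.34% − 18.78% gives a difference of 7.56 percentage points.

7.56 percentage points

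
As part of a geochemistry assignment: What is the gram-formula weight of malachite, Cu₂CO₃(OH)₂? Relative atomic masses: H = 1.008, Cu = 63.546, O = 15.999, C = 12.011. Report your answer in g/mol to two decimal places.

The formula mass is the sum 2×63.546 + 1×12.011 + 5×15.999 + 2×1.008.

221.11 g/mol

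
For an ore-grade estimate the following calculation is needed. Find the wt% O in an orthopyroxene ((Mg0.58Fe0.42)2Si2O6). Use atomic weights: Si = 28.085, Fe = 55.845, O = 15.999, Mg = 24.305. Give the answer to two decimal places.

42.24 wt%

Molar mass of (Mg0.58Fe0.42)2Si2O6: 1.16×24.305 + 0.84×55.845 + 2×28.085 + 6×15.999 = 227.268 g/mol.
Mass of O per formula unit: 6 × 15.999 = 95.994 g.
Weight fraction O = 95.994 / 227.268 = 0.4224.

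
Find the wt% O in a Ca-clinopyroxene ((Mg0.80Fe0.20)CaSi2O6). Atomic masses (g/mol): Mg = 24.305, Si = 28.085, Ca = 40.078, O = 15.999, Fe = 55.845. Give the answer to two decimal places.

43.07 mass %

Formula mass = 0.80*24.305 + 0.20*55.845 + 1*40.078 + 2*28.085 + 6*15.999 = 222.855 g/mol, of which 95.994 g is O.
So O makes up 95.994/222.855 = 0.4307 of the mass, i.e. 43.07%.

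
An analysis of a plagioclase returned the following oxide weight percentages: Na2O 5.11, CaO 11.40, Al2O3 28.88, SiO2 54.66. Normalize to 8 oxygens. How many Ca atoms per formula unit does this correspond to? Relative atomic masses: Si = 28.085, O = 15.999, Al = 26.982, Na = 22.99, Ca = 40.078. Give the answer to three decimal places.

Na2O (M=61.979): mol = 0.08245; Na = 0.16490, O = 0.08245.
CaO (M=56.077): mol = 0.20329; Ca = 0.20329, O = 0.20329.
Al2O3 (M=101.961): mol = 0.28325; Al = 0.56650, O = 0.84975.
SiO2 (M=60.083): mol = 0.90974; Si = 0.90974, O = 1.81948.
ΣO = 2.95497; factor = 8/ΣO = 2.70730.
Ca apfu = 0.20329 × 2.70730 = 0.550.

0.550 Ca apfu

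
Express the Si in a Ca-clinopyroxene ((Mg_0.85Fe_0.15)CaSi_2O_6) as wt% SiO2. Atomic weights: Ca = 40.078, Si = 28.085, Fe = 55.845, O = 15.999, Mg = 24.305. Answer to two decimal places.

M((Mg_0.85Fe_0.15)CaSi_2O_6) = 221.278 g/mol; M(SiO2) = 60.083 g/mol.
Moles SiO2 per formula unit = 2 Si ÷ 1 = 2.0000.
SiO2 fraction = (2.0000 × 60.083) / 221.278 = 120.166/221.278 = 0.5431.

54.31 wt%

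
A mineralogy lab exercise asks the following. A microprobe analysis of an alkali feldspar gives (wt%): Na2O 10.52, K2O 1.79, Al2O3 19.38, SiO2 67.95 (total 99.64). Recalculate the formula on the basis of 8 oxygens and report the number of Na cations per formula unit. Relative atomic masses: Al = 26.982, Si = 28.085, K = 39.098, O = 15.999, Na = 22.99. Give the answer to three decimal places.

0.899 Na apfu

Na2O: 10.52/61.979 = 0.16973 mol → 0.33946 mol Na, 0.16973 mol O.
K2O: 1.79/94.195 = 0.01900 mol → 0.03800 mol K, 0.01900 mol O.
Al2O3: 19.38/101.961 = 0.19007 mol → 0.38014 mol Al, 0.57021 mol O.
SiO2: 67.95/60.083 = 1.13094 mol → 1.13094 mol Si, 2.26188 mol O.
Total oxygen = 3.02082 mol. Normalization factor = 8/3.02082 = 2.64829.
Na per 8 O = 0.33946 × 2.64829 = 0.899.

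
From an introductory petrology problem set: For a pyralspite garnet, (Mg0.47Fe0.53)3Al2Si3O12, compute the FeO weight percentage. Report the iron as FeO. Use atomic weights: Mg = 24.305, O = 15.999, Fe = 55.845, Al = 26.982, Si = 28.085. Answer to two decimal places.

25.20 wt%

Molar mass of (Mg0.47Fe0.53)3Al2Si3O12 = 1.41×24.305 + 1.59×55.845 + 2×26.982 + 3×28.085 + 12×15.999 = 453.271 g/mol.
Each formula unit contains 1.59 Fe, equivalent to 1.59/1 = 1.5900 mol FeO.
M(FeO) = 1×55.845 + 1×15.999 = 71.844 g/mol.
Mass of FeO per formula unit = 1.5900 × 71.844 = 114.232 g.
FeO wt% = 114.232 / 453.271 × 100 = 25.20%.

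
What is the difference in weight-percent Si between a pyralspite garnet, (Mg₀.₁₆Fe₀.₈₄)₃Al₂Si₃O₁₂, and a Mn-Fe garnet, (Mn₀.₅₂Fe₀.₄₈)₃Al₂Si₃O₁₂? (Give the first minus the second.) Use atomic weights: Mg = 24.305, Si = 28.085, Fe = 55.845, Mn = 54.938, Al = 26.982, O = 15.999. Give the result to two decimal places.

M((Mg₀.₁₆Fe₀.₈₄)₃Al₂Si₃O₁₂) = 482.603 g/mol, so wt% Si = 84.255/482.603 × 100 = 17.46%.
M((Mn₀.₅₂Fe₀.₄₈)₃Al₂Si₃O₁₂) = 496.327 g/mol, so wt% Si = 84.255/496.327 × 100 = 16.98%.
17.46 − 16.98 = 0.48 pp.

0.48 percentage points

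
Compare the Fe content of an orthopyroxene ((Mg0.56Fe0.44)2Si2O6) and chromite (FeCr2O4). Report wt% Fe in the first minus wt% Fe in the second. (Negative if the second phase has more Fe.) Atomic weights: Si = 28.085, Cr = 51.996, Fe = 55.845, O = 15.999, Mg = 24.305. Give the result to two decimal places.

M((Mg0.56Fe0.44)2Si2O6) = 228.529 g/mol, so wt% Fe = 49.144/228.529 × 100 = 21.50%.
M(FeCr2O4) = 223.833 g/mol, so wt% Fe = 55.845/223.833 × 100 = 24.95%.
21.50 − 24.95 = -3.45 pp.

-3.45 percentage points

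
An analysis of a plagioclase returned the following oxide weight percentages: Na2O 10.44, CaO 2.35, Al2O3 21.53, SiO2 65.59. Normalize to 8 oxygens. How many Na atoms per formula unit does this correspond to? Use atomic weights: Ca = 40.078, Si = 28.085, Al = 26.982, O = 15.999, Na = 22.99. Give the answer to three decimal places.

10.44 wt% Na2O ÷ 61.979 g/mol = 0.16844 mol, giving 0.33688 Na and 0.16844 O.
2.35 wt% CaO ÷ 56.077 g/mol = 0.04191 mol, giving 0.04191 Ca and 0.04191 O.
21.53 wt% Al2O3 ÷ 101.961 g/mol = 0.21116 mol, giving 0.42232 Al and 0.63348 O.
65.59 wt% SiO2 ÷ 60.083 g/mol = 1.09166 mol, giving 1.09166 Si and 2.18332 O.
Oxygen sums to 3.02715; scaling by 8/3.02715 = 2.64275 puts the formula on 8 O.
Na: 0.33688 × 2.64275 = 0.890 atoms per formula unit.

0.890 Na apfu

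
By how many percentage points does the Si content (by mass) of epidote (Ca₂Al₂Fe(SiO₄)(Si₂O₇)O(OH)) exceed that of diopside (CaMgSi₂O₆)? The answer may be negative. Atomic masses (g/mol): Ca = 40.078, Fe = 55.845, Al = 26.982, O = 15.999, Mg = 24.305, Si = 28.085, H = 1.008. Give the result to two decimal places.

Si in Ca₂Al₂Fe(SiO₄)(Si₂O₇)O(OH): molar mass 483.215 g/mol; 3×28.085 = 84.255 g → 17.44 wt%.
Si in CaMgSi₂O₆: molar mass 216.547 g/mol; 2×28.085 = 56.170 g → 25.94 wt%.
Difference = 17.44 − 25.94 = -8.50 percentage points.

-8.50 percentage points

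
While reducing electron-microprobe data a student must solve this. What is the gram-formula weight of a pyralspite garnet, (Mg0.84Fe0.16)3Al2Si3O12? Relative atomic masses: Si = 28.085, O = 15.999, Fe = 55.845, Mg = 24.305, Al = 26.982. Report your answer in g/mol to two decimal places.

418.26 g/mol

Mg: 2.52 × 24.305 = 61.2486
Fe: 0.48 × 55.845 = 26.8056
Al: 2 × 26.982 = 53.9640
Si: 3 × 28.085 = 84.2550
O: 12 × 15.999 = 191.9880
Summing the contributions gives the formula mass.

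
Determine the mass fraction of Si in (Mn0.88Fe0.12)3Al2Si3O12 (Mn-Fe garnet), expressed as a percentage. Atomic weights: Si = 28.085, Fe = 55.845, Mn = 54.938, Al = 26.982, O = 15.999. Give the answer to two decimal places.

17.01 mass %

Formula mass = 2.64*54.938 + 0.36*55.845 + 2*26.982 + 3*28.085 + 12*15.999 = 495.348 g/mol, of which 84.255 g is Si.
So Si makes up 84.255/495.348 = 0.1701 of the mass, i.e. 17.01%.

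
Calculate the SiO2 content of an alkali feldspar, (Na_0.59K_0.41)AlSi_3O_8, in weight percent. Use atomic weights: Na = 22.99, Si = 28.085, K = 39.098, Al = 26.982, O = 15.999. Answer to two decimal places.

67.05 wt%

Formula mass = 268.823 g/mol.
3 Si → 3.0000 mol SiO2 per formula unit; M(SiO2) = 60.083, so SiO2 mass = 180.249 g.
180.249/268.823 × 100 = 67.05 wt%.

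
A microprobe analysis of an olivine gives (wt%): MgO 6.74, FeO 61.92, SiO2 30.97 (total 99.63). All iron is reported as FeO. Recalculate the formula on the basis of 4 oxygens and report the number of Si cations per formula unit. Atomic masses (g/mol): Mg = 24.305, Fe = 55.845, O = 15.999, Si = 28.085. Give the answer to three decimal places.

1.001 Si apfu

6.74 wt% MgO ÷ 40.304 g/mol = 0.16723 mol, giving 0.16723 Mg and 0.16723 O.
61.92 wt% FeO ÷ 71.844 g/mol = 0.86187 mol, giving 0.86187 Fe and 0.86187 O.
30.97 wt% SiO2 ÷ 60.083 g/mol = 0.51545 mol, giving 0.51545 Si and 1.03090 O.
Oxygen sums to 2.06000; scaling by 4/2.06000 = 1.94175 puts the formula on 4 O.
Si: 0.51545 × 1.94175 = 1.001 atoms per formula unit.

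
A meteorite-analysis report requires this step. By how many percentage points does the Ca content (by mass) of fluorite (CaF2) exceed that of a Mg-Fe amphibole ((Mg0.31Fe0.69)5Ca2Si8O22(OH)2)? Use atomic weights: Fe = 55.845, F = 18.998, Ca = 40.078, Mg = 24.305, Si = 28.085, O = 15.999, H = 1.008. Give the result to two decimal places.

First mineral: 40.078 g Ca in 78.074 g formula = 51.33 wt% Ca.
Second mineral: 80.156 g Ca in 921.166 g formula = 8.70 wt% Ca.
51.33% − 8.70% gives a difference of 42.63 percentage points.

42.63 percentage points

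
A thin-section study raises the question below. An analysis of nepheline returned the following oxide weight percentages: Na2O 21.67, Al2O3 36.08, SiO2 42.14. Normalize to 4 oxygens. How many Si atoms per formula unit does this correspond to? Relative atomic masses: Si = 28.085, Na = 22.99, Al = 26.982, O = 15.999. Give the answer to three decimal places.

21.67 wt% Na2O ÷ 61.979 g/mol = 0.34963 mol, giving 0.69926 Na and 0.34963 O.
36.08 wt% Al2O3 ÷ 101.961 g/mol = 0.35386 mol, giving 0.70772 Al and 1.06158 O.
42.14 wt% SiO2 ÷ 60.083 g/mol = 0.70136 mol, giving 0.70136 Si and 1.40272 O.
Oxygen sums to 2.81393; scaling by 4/2.81393 = 1.42150 puts the formula on 4 O.
Si: 0.70136 × 1.42150 = 0.997 atoms per formula unit.

0.997 Si apfu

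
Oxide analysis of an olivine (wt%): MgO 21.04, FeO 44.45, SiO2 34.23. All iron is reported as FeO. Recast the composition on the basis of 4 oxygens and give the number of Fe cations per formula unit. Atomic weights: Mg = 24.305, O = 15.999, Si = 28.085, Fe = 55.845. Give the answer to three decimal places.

1.085 Fe apfu

MgO (M=40.304): mol = 0.52203; Mg = 0.52203, O = 0.52203.
FeO (M=71.844): mol = 0.61870; Fe = 0.61870, O = 0.61870.
SiO2 (M=60.083): mol = 0.56971; Si = 0.56971, O = 1.13942.
ΣO = 2.28015; factor = 4/ΣO = 1.75427.
Fe apfu = 0.61870 × 1.75427 = 1.085.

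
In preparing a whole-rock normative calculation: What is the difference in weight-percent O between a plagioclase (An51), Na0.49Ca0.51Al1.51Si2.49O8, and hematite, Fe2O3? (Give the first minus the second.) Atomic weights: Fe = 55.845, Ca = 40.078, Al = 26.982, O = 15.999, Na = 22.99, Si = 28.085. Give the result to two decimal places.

17.28 percentage points

First mineral: 127.992 g O in 270.371 g formula = 47.34 wt% O.
Second mineral: 47.997 g O in 159.687 g formula = 30.06 wt% O.
47.34% − 30.06% gives a difference of 17.28 percentage points.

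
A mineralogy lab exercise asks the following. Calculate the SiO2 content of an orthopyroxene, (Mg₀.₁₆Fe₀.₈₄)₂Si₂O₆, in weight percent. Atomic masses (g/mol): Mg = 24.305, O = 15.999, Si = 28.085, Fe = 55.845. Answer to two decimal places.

Molar mass of (Mg₀.₁₆Fe₀.₈₄)₂Si₂O₆ = 0.32×24.305 + 1.68×55.845 + 2×28.085 + 6×15.999 = 253.761 g/mol.
Each formula unit contains 2 Si, equivalent to 2/1 = 2.0000 mol SiO2.
M(SiO2) = 1×28.085 + 2×15.999 = 60.083 g/mol.
Mass of SiO2 per formula unit = 2.0000 × 60.083 = 120.166 g.
SiO2 wt% = 120.166 / 253.761 × 100 = 47.35%.

47.35 wt%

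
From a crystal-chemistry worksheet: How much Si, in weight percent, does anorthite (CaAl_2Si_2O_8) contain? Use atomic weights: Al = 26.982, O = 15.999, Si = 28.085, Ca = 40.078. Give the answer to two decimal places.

20.19 weight percent

Formula mass = 1*40.078 + 2*26.982 + 2*28.085 + 8*15.999 = 278.204 g/mol, of which 56.170 g is Si.
So Si makes up 56.170/278.204 = 0.2019 of the mass, i.e. 20.19%.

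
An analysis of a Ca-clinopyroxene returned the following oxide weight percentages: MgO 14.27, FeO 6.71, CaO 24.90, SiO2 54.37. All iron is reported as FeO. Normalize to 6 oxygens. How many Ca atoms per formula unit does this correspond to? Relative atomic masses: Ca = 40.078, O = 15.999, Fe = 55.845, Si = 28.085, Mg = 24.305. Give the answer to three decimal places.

MgO: 14.27/40.304 = 0.35406 mol → 0.35406 mol Mg, 0.35406 mol O.
FeO: 6.71/71.844 = 0.09340 mol → 0.09340 mol Fe, 0.09340 mol O.
CaO: 24.90/56.077 = 0.44403 mol → 0.44403 mol Ca, 0.44403 mol O.
SiO2: 54.37/60.083 = 0.90491 mol → 0.90491 mol Si, 1.80982 mol O.
Total oxygen = 2.70131 mol. Normalization factor = 6/2.70131 = 2.22114.
Ca per 6 O = 0.44403 × 2.22114 = 0.986.

0.986 Ca apfu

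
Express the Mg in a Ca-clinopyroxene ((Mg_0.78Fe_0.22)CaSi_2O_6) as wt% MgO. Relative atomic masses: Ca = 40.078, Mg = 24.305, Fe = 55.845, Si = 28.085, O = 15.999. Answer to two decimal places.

Molar mass of (Mg_0.78Fe_0.22)CaSi_2O_6 = 0.78*24.305 + 0.22*55.845 + 1*40.078 + 2*28.085 + 6*15.999 = 223.486 g/mol.
Each formula unit contains 0.78 Mg, equivalent to 0.78/1 = 0.7800 mol MgO.
M(MgO) = 1×24.305 + 1×15.999 = 40.304 g/mol.
Mass of MgO per formula unit = 0.7800 × 40.304 = 31.437 g.
MgO wt% = 31.437 / 223.486 × 100 = 14.07%.

14.07 wt%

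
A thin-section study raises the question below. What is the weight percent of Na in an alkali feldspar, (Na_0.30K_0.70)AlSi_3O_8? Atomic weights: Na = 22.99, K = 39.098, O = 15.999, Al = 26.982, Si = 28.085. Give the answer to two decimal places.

Molar mass of (Na_0.30K_0.70)AlSi_3O_8: 0.30×22.99 + 0.70×39.098 + 1×26.982 + 3×28.085 + 8×15.999 = 273.495 g/mol.
Mass of Na per formula unit: 0.30 × 22.99 = 6.897 g.
Weight fraction Na = 6.897 / 273.495 = 0.0252.

2.52 weight percent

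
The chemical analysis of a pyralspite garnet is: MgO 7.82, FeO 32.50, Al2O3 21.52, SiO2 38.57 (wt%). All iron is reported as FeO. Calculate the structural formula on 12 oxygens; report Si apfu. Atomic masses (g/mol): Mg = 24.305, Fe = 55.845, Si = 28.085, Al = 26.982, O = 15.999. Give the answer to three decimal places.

MgO (M=40.304): mol = 0.19403; Mg = 0.19403, O = 0.19403.
FeO (M=71.844): mol = 0.45237; Fe = 0.45237, O = 0.45237.
Al2O3 (M=101.961): mol = 0.21106; Al = 0.42212, O = 0.63318.
SiO2 (M=60.083): mol = 0.64195; Si = 0.64195, O = 1.28390.
ΣO = 2.56348; factor = 12/ΣO = 4.68114.
Si apfu = 0.64195 × 4.68114 = 3.005.

3.005 Si apfu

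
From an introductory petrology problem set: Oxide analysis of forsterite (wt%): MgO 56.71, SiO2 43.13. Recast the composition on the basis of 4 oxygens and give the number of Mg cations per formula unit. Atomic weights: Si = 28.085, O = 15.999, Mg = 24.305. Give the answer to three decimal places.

1.980 Mg apfu

56.71 wt% MgO ÷ 40.304 g/mol = 1.40706 mol, giving 1.40706 Mg and 1.40706 O.
43.13 wt% SiO2 ÷ 60.083 g/mol = 0.71784 mol, giving 0.71784 Si and 1.43568 O.
Oxygen sums to 2.84274; scaling by 4/2.84274 = 1.40709 puts the formula on 4 O.
Mg: 1.40706 × 1.40709 = 1.980 atoms per formula unit.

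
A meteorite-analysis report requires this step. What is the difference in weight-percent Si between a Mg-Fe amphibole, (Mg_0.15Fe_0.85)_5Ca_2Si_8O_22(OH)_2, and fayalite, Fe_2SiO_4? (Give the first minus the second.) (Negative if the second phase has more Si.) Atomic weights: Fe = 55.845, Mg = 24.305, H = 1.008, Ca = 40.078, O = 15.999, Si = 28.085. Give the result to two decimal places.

9.96 percentage points

First mineral: 224.680 g Si in 946.398 g formula = 23.74 wt% Si.
Second mineral: 28.085 g Si in 203.771 g formula = 13.78 wt% Si.
23.74% − 13.78% gives a difference of 9.96 percentage points.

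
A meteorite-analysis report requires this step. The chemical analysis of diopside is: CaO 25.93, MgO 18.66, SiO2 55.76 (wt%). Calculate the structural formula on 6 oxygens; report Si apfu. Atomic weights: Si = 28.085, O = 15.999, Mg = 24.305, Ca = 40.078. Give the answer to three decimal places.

CaO: 25.93/56.077 = 0.46240 mol → 0.46240 mol Ca, 0.46240 mol O.
MgO: 18.66/40.304 = 0.46298 mol → 0.46298 mol Mg, 0.46298 mol O.
SiO2: 55.76/60.083 = 0.92805 mol → 0.92805 mol Si, 1.85610 mol O.
Total oxygen = 2.78148 mol. Normalization factor = 6/2.78148 = 2.15712.
Si per 6 O = 0.92805 × 2.15712 = 2.002.

2.002 Si apfu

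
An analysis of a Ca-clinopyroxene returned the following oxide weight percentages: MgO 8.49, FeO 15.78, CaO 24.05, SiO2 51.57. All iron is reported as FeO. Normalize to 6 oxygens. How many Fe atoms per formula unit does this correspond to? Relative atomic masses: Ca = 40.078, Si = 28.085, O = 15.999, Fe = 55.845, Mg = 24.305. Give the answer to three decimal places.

0.512 Fe apfu

MgO (M=40.304): mol = 0.21065; Mg = 0.21065, O = 0.21065.
FeO (M=71.844): mol = 0.21964; Fe = 0.21964, O = 0.21964.
CaO (M=56.077): mol = 0.42887; Ca = 0.42887, O = 0.42887.
SiO2 (M=60.083): mol = 0.85831; Si = 0.85831, O = 1.71662.
ΣO = 2.57578; factor = 6/ΣO = 2.32939.
Fe apfu = 0.21964 × 2.32939 = 0.512.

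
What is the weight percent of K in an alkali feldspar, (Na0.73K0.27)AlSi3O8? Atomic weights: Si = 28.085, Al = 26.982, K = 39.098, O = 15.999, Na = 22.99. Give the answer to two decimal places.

M((Na0.73K0.27)AlSi3O8) = 266.568 g/mol.
K contributes 0.27 × 39.098 = 10.556 g per mole.
10.556/266.568 = 0.0396 → 3.96%.

3.96 wt%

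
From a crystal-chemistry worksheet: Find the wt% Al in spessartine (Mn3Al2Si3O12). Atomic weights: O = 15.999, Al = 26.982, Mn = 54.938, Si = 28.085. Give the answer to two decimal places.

10.90 wt%

Molar mass of Mn3Al2Si3O12: 3*54.938 + 2*26.982 + 3*28.085 + 12*15.999 = 495.021 g/mol.
Mass of Al per formula unit: 2 × 26.982 = 53.964 g.
Weight fraction Al = 53.964 / 495.021 = 0.1090.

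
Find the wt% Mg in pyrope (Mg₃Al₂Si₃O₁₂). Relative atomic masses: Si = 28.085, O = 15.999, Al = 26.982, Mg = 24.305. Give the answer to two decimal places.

Formula mass = 3*24.305 + 2*26.982 + 3*28.085 + 12*15.999 = 403.122 g/mol, of which 72.915 g is Mg.
So Mg makes up 72.915/403.122 = 0.1809 of the mass, i.e. 18.09%.

18.09 weight percent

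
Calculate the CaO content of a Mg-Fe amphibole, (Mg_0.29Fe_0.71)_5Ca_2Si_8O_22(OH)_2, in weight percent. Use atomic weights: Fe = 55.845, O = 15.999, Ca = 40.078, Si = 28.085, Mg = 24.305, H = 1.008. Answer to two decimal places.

M((Mg_0.29Fe_0.71)_5Ca_2Si_8O_22(OH)_2) = 924.320 g/mol; M(CaO) = 56.077 g/mol.
Moles CaO per formula unit = 2 Ca ÷ 1 = 2.0000.
CaO fraction = (2.0000 × 56.077) / 924.320 = 112.154/924.320 = 0.1213.

12.13 wt%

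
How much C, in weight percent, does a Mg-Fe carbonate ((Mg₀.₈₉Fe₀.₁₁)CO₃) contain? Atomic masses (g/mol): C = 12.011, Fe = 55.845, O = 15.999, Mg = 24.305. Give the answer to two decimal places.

13.68 weight percent

Formula mass = 0.89·24.305 + 0.11·55.845 + 1·12.011 + 3·15.999 = 87.782 g/mol, of which 12.011 g is C.
So C makes up 12.011/87.782 = 0.1368 of the mass, i.e. 13.68%.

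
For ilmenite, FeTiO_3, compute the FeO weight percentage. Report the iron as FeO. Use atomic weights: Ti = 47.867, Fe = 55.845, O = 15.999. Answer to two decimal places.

47.36 wt%

M(FeTiO_3) = 151.709 g/mol; M(FeO) = 71.844 g/mol.
Moles FeO per formula unit = 1 Fe ÷ 1 = 1.0000.
FeO fraction = (1.0000 × 71.844) / 151.709 = 71.844/151.709 = 0.4736.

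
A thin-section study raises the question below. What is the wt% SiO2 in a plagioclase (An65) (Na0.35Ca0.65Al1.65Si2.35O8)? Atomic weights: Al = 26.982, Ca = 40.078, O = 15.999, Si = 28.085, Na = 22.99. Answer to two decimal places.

Molar mass of Na0.35Ca0.65Al1.65Si2.35O8 = 0.35×22.99 + 0.65×40.078 + 1.65×26.982 + 2.35×28.085 + 8×15.999 = 272.609 g/mol.
Each formula unit contains 2.35 Si, equivalent to 2.35/1 = 2.3500 mol SiO2.
M(SiO2) = 1×28.085 + 2×15.999 = 60.083 g/mol.
Mass of SiO2 per formula unit = 2.3500 × 60.083 = 141.195 g.
SiO2 wt% = 141.195 / 272.609 × 100 = 51.79%.

51.79 wt%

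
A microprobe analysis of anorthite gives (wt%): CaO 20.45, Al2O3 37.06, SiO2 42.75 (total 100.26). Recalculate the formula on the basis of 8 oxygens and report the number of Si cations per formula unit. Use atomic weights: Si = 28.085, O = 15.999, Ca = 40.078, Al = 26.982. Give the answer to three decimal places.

CaO: 20.45/56.077 = 0.36468 mol → 0.36468 mol Ca, 0.36468 mol O.
Al2O3: 37.06/101.961 = 0.36347 mol → 0.72694 mol Al, 1.09041 mol O.
SiO2: 42.75/60.083 = 0.71152 mol → 0.71152 mol Si, 1.42304 mol O.
Total oxygen = 2.87813 mol. Normalization factor = 8/2.87813 = 2.77958.
Si per 8 O = 0.71152 × 2.77958 = 1.978.

1.978 Si apfu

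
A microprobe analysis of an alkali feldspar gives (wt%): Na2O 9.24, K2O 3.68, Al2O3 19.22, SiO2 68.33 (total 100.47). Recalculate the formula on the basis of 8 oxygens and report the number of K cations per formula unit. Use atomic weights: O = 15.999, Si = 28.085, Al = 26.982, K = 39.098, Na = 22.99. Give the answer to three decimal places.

0.206 K apfu

9.24 wt% Na2O ÷ 61.979 g/mol = 0.14908 mol, giving 0.29816 Na and 0.14908 O.
3.68 wt% K2O ÷ 94.195 g/mol = 0.03907 mol, giving 0.07814 K and 0.03907 O.
19.22 wt% Al2O3 ÷ 101.961 g/mol = 0.18850 mol, giving 0.37700 Al and 0.56550 O.
68.33 wt% SiO2 ÷ 60.083 g/mol = 1.13726 mol, giving 1.13726 Si and 2.27452 O.
Oxygen sums to 3.02817; scaling by 8/3.02817 = 2.64186 puts the formula on 8 O.
K: 0.07814 × 2.64186 = 0.206 atoms per formula unit.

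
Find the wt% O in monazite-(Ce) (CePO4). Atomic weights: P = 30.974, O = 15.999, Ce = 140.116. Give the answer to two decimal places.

27.22 wt%

Molar mass of CePO4: 1×140.116 + 1×30.974 + 4×15.999 = 235.086 g/mol.
Mass of O per formula unit: 4 × 15.999 = 63.996 g.
Weight fraction O = 63.996 / 235.086 = 0.2722.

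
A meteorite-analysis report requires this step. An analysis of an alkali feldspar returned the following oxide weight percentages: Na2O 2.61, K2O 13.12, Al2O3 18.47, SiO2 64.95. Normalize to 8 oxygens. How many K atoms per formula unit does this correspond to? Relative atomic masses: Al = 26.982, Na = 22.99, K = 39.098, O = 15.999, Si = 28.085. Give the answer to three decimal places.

Na2O (M=61.979): mol = 0.04211; Na = 0.08422, O = 0.04211.
K2O (M=94.195): mol = 0.13929; K = 0.27858, O = 0.13929.
Al2O3 (M=101.961): mol = 0.18115; Al = 0.36230, O = 0.54345.
SiO2 (M=60.083): mol = 1.08100; Si = 1.08100, O = 2.16200.
ΣO = 2.88685; factor = 8/ΣO = 2.77119.
K apfu = 0.27858 × 2.77119 = 0.772.

0.772 K apfu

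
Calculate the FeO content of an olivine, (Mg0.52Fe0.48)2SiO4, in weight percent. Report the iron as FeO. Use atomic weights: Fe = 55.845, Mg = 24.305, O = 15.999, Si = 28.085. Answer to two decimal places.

Molar mass of (Mg0.52Fe0.48)2SiO4 = 1.04×24.305 + 0.96×55.845 + 1×28.085 + 4×15.999 = 170.969 g/mol.
Each formula unit contains 0.96 Fe, equivalent to 0.96/1 = 0.9600 mol FeO.
M(FeO) = 1×55.845 + 1×15.999 = 71.844 g/mol.
Mass of FeO per formula unit = 0.9600 × 71.844 = 68.970 g.
FeO wt% = 68.970 / 170.969 × 100 = 40.34%.

40.34 wt%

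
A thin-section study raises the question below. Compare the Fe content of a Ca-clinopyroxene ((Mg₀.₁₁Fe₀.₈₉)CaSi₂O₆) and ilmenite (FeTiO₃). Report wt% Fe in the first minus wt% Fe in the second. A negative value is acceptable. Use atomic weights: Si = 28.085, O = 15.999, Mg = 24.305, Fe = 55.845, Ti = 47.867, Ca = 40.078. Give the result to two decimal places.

First mineral: 49.702 g Fe in 244.618 g formula = 20.32 wt% Fe.
Second mineral: 55.845 g Fe in 151.709 g formula = 36.81 wt% Fe.
20.32% − 36.81% gives a difference of -16.49 percentage points.

-16.49 percentage points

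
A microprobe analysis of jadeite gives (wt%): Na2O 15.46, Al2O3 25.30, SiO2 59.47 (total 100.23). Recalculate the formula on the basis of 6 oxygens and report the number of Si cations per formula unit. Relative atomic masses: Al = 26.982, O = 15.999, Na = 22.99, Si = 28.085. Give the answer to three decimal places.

1.997 Si apfu

Na2O (M=61.979): mol = 0.24944; Na = 0.49888, O = 0.24944.
Al2O3 (M=101.961): mol = 0.24813; Al = 0.49626, O = 0.74439.
SiO2 (M=60.083): mol = 0.98980; Si = 0.98980, O = 1.97960.
ΣO = 2.97343; factor = 6/ΣO = 2.01787.
Si apfu = 0.98980 × 2.01787 = 1.997.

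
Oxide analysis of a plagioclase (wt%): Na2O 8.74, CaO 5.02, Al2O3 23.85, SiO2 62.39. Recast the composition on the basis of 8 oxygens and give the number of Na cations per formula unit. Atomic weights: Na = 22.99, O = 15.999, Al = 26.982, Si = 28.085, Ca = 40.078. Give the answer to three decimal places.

Na2O: 8.74/61.979 = 0.14102 mol → 0.28204 mol Na, 0.14102 mol O.
CaO: 5.02/56.077 = 0.08952 mol → 0.08952 mol Ca, 0.08952 mol O.
Al2O3: 23.85/101.961 = 0.23391 mol → 0.46782 mol Al, 0.70173 mol O.
SiO2: 62.39/60.083 = 1.03840 mol → 1.03840 mol Si, 2.07680 mol O.
Total oxygen = 3.00907 mol. Normalization factor = 8/3.00907 = 2.65863.
Na per 8 O = 0.28204 × 2.65863 = 0.750.

0.750 Na apfu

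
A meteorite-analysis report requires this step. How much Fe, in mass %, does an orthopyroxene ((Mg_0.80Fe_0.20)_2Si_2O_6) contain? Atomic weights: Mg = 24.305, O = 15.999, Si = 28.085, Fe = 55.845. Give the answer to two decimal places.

Formula mass = 1.60×24.305 + 0.40×55.845 + 2×28.085 + 6×15.999 = 213.390 g/mol, of which 22.338 g is Fe.
So Fe makes up 22.338/213.390 = 0.1047 of the mass, i.e. 10.47%.

10.47 mass %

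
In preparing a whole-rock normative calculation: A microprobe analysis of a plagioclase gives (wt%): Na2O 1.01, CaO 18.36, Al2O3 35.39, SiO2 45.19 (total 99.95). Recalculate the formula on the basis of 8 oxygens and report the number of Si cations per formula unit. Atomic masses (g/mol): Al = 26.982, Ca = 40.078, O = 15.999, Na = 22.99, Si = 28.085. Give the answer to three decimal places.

1.01 wt% Na2O ÷ 61.979 g/mol = 0.01630 mol, giving 0.03260 Na and 0.01630 O.
18.36 wt% CaO ÷ 56.077 g/mol = 0.32741 mol, giving 0.32741 Ca and 0.32741 O.
35.39 wt% Al2O3 ÷ 101.961 g/mol = 0.34709 mol, giving 0.69418 Al and 1.04127 O.
45.19 wt% SiO2 ÷ 60.083 g/mol = 0.75213 mol, giving 0.75213 Si and 1.50426 O.
Oxygen sums to 2.88924; scaling by 8/2.88924 = 2.76889 puts the formula on 8 O.
Si: 0.75213 × 2.76889 = 2.083 atoms per formula unit.

2.083 Si apfu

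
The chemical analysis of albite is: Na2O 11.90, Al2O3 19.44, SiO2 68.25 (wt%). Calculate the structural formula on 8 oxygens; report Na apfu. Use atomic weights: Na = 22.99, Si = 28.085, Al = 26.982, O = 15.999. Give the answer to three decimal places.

11.90 wt% Na2O ÷ 61.979 g/mol = 0.19200 mol, giving 0.38400 Na and 0.19200 O.
19.44 wt% Al2O3 ÷ 101.961 g/mol = 0.19066 mol, giving 0.38132 Al and 0.57198 O.
68.25 wt% SiO2 ÷ 60.083 g/mol = 1.13593 mol, giving 1.13593 Si and 2.27186 O.
Oxygen sums to 3.03584; scaling by 8/3.03584 = 2.63518 puts the formula on 8 O.
Na: 0.38400 × 2.63518 = 1.012 atoms per formula unit.

1.012 Na apfu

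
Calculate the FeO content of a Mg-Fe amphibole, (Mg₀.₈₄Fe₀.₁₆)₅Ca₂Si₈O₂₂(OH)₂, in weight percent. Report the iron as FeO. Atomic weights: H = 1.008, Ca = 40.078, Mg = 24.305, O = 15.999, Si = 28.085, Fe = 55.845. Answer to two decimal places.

M((Mg₀.₈₄Fe₀.₁₆)₅Ca₂Si₈O₂₂(OH)₂) = 837.585 g/mol; M(FeO) = 71.844 g/mol.
Moles FeO per formula unit = 0.80 Fe ÷ 1 = 0.8000.
FeO fraction = (0.8000 × 71.844) / 837.585 = 57.475/837.585 = 0.0686.

6.86 wt%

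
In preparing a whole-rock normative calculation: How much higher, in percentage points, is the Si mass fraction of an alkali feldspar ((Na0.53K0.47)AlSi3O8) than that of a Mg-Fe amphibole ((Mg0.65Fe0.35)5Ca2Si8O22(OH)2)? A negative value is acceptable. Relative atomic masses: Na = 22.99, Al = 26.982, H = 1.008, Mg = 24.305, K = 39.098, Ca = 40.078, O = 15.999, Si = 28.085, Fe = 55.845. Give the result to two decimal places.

M((Na0.53K0.47)AlSi3O8) = 269.790 g/mol, so wt% Si = 84.255/269.790 × 100 = 31.23%.
M((Mg0.65Fe0.35)5Ca2Si8O22(OH)2) = 867.548 g/mol, so wt% Si = 224.680/867.548 × 100 = 25.90%.
31.23 − 25.90 = 5.33 pp.

5.33 percentage points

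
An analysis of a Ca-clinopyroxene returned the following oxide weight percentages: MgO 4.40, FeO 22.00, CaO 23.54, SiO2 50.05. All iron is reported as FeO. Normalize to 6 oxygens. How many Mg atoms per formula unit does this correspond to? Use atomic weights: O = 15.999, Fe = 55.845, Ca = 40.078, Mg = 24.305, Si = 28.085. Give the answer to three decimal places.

MgO: 4.40/40.304 = 0.10917 mol → 0.10917 mol Mg, 0.10917 mol O.
FeO: 22.00/71.844 = 0.30622 mol → 0.30622 mol Fe, 0.30622 mol O.
CaO: 23.54/56.077 = 0.41978 mol → 0.41978 mol Ca, 0.41978 mol O.
SiO2: 50.05/60.083 = 0.83301 mol → 0.83301 mol Si, 1.66602 mol O.
Total oxygen = 2.50119 mol. Normalization factor = 6/2.50119 = 2.39886.
Mg per 6 O = 0.10917 × 2.39886 = 0.262.

0.262 Mg apfu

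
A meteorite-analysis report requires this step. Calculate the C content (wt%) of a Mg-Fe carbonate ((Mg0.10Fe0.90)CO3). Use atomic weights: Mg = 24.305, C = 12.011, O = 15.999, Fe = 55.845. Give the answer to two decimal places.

Formula mass = 0.10×24.305 + 0.90×55.845 + 1×12.011 + 3×15.999 = 112.699 g/mol, of which 12.011 g is C.
So C makes up 12.011/112.699 = 0.1066 of the mass, i.e. 10.66%.

10.66 wt%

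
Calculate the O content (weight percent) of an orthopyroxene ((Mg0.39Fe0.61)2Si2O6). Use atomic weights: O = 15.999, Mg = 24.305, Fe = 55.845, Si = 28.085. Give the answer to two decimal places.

Molar mass of (Mg0.39Fe0.61)2Si2O6: 0.78*24.305 + 1.22*55.845 + 2*28.085 + 6*15.999 = 239.253 g/mol.
Mass of O per formula unit: 6 × 15.999 = 95.994 g.
Weight fraction O = 95.994 / 239.253 = 0.4012.

40.12 weight percent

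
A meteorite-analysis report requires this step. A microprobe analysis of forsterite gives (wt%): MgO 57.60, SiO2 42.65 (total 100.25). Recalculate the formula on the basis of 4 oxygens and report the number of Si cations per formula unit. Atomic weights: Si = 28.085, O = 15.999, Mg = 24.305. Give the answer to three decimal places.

MgO (M=40.304): mol = 1.42914; Mg = 1.42914, O = 1.42914.
SiO2 (M=60.083): mol = 0.70985; Si = 0.70985, O = 1.41970.
ΣO = 2.84884; factor = 4/ΣO = 1.40408.
Si apfu = 0.70985 × 1.40408 = 0.997.

0.997 Si apfu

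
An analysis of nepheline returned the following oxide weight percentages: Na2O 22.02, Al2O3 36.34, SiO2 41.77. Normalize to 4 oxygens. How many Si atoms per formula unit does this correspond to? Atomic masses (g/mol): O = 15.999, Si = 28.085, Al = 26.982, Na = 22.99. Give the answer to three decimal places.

22.02 wt% Na2O ÷ 61.979 g/mol = 0.35528 mol, giving 0.71056 Na and 0.35528 O.
36.34 wt% Al2O3 ÷ 101.961 g/mol = 0.35641 mol, giving 0.71282 Al and 1.06923 O.
41.77 wt% SiO2 ÷ 60.083 g/mol = 0.69520 mol, giving 0.69520 Si and 1.39040 O.
Oxygen sums to 2.81491; scaling by 4/2.81491 = 1.42100 puts the formula on 4 O.
Si: 0.69520 × 1.42100 = 0.988 atoms per formula unit.

0.988 Si apfu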